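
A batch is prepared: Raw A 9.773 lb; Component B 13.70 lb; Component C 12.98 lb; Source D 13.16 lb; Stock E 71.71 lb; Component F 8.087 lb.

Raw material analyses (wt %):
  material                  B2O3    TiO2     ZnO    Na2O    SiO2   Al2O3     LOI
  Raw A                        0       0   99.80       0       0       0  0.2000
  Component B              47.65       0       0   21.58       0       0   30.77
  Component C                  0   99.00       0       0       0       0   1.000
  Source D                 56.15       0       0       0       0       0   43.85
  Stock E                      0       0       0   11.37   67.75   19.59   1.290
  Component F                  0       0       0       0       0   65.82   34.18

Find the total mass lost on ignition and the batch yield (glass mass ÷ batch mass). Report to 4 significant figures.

Mid-chain values are displayed with 4-significant-figure rounding in the working — full precision is held in every operation; every reported value is rounded exactly once; the derived quantities (totals, LOI, yield, six oxide percentages, glass mass) are computed at exact precision starting from the weights for 115.6 lb of glass, exactly as shown in question or answer.
Each material's LOI contribution:
  Raw A: 9.773 × 0.002000 = 0.01955 lb
  Component B: 13.70 × 0.3077 = 4.215 lb
  Component C: 12.98 × 0.01000 = 0.1298 lb
  Source D: 13.16 × 0.4385 = 5.771 lb
  Stock E: 71.71 × 0.01290 = 0.9251 lb
  Component F: 8.087 × 0.3418 = 2.764 lb
Total LOI = 13.82 lb
Glass = batch − LOI = 129.4 − 13.82 = 115.6 lb

LOI loss = 13.82 lb; glass = 115.6 lb; yield = 89.32%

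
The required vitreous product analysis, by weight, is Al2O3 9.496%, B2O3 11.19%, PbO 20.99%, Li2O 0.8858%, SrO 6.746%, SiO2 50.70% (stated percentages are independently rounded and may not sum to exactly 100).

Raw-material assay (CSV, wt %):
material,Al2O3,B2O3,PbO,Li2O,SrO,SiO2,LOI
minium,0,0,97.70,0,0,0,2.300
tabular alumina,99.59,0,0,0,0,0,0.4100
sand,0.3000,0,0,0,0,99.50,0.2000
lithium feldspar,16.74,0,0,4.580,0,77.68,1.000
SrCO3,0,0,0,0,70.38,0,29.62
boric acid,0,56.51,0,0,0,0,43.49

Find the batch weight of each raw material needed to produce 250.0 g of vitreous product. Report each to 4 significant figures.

The working math runs at full precision at each step; intermediates are shown with 4-significant-digit rounding on the page; every reported number includes exactly one rounding; derived quantities (net glass mass, LOI, the yield, totals, six oxide percentages) are re-derived at full precision from the batch weights per 250.0 g of glass as set out in the problem or the answer.
Oxide-by-oxide targets in 250.0 g vitreous product:
  Al2O3: 9.496% × 250.0 = 23.74 g
  B2O3: 11.19% × 250.0 = 27.98 g
  PbO: 20.99% × 250.0 = 52.48 g
  Li2O: 0.8858% × 250.0 = 2.214 g
  SrO: 6.746% × 250.0 = 16.86 g
  SiO2: 50.70% × 250.0 = 126.8 g
Per-oxide balance check using the reported weights, under the basis named above (oxide sums agree with the targets once rounding is allowed for):
  Al2O3: 15.44·0.9959 + 89.64·0.003000 + 48.35·0.1674 = 23.74 g (target 23.74 g)
  B2O3: 49.50·0.5651 = 27.97 g (target 27.98 g)
  PbO: 53.71·0.9770 = 52.47 g (target 52.48 g)
  Li2O: 48.35·0.04580 = 2.214 g (target 2.214 g)
  SrO: 23.96·0.7038 = 16.86 g (target 16.86 g)
  SiO2: 89.64·0.9950 + 48.35·0.7768 = 126.8 g (target 126.8 g)
Mass balance on the glass: total charge less LOI = 250.0 g (the targets, summed, come to 250.0 g; against the stated basis, 250.0 g — gaps are rounding artifacts).
Whole-batch sum: Σ batch = 280.6 g; the LOI term Σ batch·LOI equals 30.59 g; the yield ratio, glass ÷ batch: 89.10%.

Batch per 250.0 g vitreous product:
  minium: 53.71 g
  tabular alumina: 15.44 g
  sand: 89.64 g
  lithium feldspar: 48.35 g
  SrCO3: 23.96 g
  boric acid: 49.50 g
Total batch = 280.6 g; LOI loss = 30.59 g; yield = 89.10%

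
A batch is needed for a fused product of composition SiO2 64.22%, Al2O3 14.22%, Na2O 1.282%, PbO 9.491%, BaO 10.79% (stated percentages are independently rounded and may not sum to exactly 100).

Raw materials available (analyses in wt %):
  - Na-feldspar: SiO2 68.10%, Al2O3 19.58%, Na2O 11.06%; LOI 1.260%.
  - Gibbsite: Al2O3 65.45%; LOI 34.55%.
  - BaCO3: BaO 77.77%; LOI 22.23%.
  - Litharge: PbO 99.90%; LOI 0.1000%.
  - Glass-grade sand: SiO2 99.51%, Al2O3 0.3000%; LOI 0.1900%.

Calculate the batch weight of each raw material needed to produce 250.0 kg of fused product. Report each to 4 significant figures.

Mid-chain values are displayed rounded off to 4 significant digits in the working — full precision is held at each step; every reported result is rounded exactly once — the derived quantities, which include glass mass, yield, LOI, totals, the five compositions, are computed in full precision, exactly as shown in the problem or the answer, from the batch weights on 250.0 kg of glass.
Oxide mass targets, per 250.0 kg fused product:
  SiO2: 64.22% × 250.0 = 160.6 kg
  Al2O3: 14.22% × 250.0 = 35.55 kg
  Na2O: 1.282% × 250.0 = 3.205 kg
  PbO: 9.491% × 250.0 = 23.73 kg
  BaO: 10.79% × 250.0 = 26.98 kg
Balance tally, oxide-wise, from the weights as reported, against the basis in use (oxide sums agree with the targets modulo rounding of the values):
  SiO2: 28.98·0.6810 + 141.5·0.9951 = 160.5 kg (target 160.6 kg)
  Al2O3: 28.98·0.1958 + 45.00·0.6545 + 141.5·0.003000 = 35.55 kg (target 35.55 kg)
  Na2O: 28.98·0.1106 = 3.205 kg (target 3.205 kg)
  PbO: 23.75·0.9990 = 23.73 kg (target 23.73 kg)
  BaO: 34.69·0.7777 = 26.98 kg (target 26.98 kg)
Auditing the glass mass value: total charge less LOI = 250.0 kg (oxide target masses add up to 250.0 kg; versus the stated basis of 250.0 kg — deltas are rounding alone).
Batch total: Σ batch = 273.9 kg; Σ batch·LOI gives LOI loss = 23.92 kg; yield, glass over the total, = 91.27%.

Batch per 250.0 kg fused product:
  Na-feldspar: 28.98 kg
  Gibbsite: 45.00 kg
  BaCO3: 34.69 kg
  Litharge: 23.75 kg
  Glass-grade sand: 141.5 kg
Total batch = 273.9 kg; LOI loss = 23.92 kg; yield = 91.27%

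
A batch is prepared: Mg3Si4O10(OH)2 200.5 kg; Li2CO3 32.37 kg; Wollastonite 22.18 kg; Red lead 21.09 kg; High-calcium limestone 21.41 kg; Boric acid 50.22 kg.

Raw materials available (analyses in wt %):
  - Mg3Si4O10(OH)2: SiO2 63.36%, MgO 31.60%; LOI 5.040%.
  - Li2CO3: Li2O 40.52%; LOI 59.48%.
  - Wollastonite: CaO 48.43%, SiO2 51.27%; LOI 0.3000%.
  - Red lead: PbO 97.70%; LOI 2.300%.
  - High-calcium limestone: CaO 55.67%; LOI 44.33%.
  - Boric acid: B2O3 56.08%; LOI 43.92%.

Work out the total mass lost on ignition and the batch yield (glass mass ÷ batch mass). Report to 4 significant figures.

In-progress results are rounded to 4 significant figures as shown. The working math holds exact precision through the solve; exactly one rounding goes into each reported number; the derived quantities, including net glass mass, totals, ignition loss, the yield, six oxide percentages, are re-derived from the weighed amounts for 286.3 kg of glass at full precision exactly as shown in the question or the answer.
Ignition loss by material:
  Mg3Si4O10(OH)2: 200.5 × 0.05040 = 10.11 kg
  Li2CO3: 32.37 × 0.5948 = 19.25 kg
  Wollastonite: 22.18 × 0.003000 = 0.06654 kg
  Red lead: 21.09 × 0.02300 = 0.4851 kg
  High-calcium limestone: 21.41 × 0.4433 = 9.491 kg
  Boric acid: 50.22 × 0.4392 = 22.06 kg
Total LOI = 61.46 kg
Glass = batch − LOI = 347.8 − 61.46 = 286.3 kg

LOI loss = 61.46 kg; glass = 286.3 kg; yield = 82.33%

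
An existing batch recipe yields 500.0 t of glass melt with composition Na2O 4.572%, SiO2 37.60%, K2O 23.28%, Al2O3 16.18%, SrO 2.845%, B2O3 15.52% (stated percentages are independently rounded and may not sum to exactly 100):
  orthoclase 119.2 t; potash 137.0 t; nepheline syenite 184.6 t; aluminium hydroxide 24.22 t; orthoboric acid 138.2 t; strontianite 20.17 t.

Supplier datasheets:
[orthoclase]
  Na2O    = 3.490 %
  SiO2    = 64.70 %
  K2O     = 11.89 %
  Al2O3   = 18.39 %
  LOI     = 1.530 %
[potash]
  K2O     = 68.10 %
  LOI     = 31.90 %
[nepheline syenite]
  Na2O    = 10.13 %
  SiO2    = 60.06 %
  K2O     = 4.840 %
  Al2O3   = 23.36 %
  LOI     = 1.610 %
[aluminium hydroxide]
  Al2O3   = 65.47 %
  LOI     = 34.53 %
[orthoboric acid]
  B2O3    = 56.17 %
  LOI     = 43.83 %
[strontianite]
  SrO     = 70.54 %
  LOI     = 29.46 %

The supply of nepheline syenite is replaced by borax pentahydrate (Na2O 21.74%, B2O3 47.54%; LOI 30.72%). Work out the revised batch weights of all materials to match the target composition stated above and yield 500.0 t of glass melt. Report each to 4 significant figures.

The working math holds full float precision through the solve; values along the way are displayed, with 4-significant-digit rounding, within the worked lines; each reported result takes a single rounding. All derived quantities are rebuilt from the batch weights for 500.0 t of glass at full float precision (glass mass, six oxide percentages, LOI, the yield, totals), exactly as printed in question or answer.
Per-oxide target masses for 500.0 t glass melt:
  Na2O: 4.572% × 500.0 = 22.86 t
  SiO2: 37.60% × 500.0 = 188.0 t
  K2O: 23.28% × 500.0 = 116.4 t
  Al2O3: 16.18% × 500.0 = 80.90 t
  SrO: 2.845% × 500.0 = 14.22 t
  B2O3: 15.52% × 500.0 = 77.60 t
Oxide-by-oxide audit on the weights just shown, against the basis in use (oxide sums agree with the targets inside rounding margins):
  Na2O: 290.6·0.03490 + 58.51·0.2174 = 22.86 t (target 22.86 t)
  SiO2: 290.6·0.6470 = 188.0 t (target 188.0 t)
  K2O: 290.6·0.1189 + 120.2·0.6810 = 116.4 t (target 116.4 t)
  Al2O3: 290.6·0.1839 + 41.95·0.6547 = 80.91 t (target 80.90 t)
  SrO: 20.17·0.7054 = 14.23 t (target 14.22 t)
  B2O3: 58.51·0.4754 + 88.64·0.5617 = 77.60 t (target 77.60 t)
Glass-mass sanity pass: Σ batch − LOI loss = 500.0 t (summing oxide targets gives 500.0 t; against the stated basis, 500.0 t — any gap is answer rounding).
Total batch = Σ batch = 620.1 t; the LOI term Σ batch·LOI equals 120.0 t; the yield ratio, glass ÷ batch: 80.64%.

Revised batch per 500.0 t glass melt:
  orthoclase: 290.6 t
  potash: 120.2 t
  borax pentahydrate: 58.51 t
  aluminium hydroxide: 41.95 t
  orthoboric acid: 88.64 t
  strontianite: 20.17 t
Total batch = 620.1 t; LOI loss = 120.0 t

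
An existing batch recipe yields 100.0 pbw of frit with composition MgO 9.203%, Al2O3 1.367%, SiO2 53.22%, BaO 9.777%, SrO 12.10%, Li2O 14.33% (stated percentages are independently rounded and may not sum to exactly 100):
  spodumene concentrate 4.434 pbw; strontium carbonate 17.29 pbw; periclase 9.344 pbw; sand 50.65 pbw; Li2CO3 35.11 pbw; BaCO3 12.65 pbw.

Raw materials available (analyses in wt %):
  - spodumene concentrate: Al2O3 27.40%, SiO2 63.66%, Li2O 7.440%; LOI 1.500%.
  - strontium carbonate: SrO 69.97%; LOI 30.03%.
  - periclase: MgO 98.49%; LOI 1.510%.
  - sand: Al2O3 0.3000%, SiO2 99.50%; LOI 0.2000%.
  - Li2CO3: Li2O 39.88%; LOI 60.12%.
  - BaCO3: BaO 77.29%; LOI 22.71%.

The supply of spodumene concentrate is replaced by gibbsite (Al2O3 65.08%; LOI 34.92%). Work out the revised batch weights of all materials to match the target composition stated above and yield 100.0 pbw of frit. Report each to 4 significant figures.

Revised batch per 100.0 pbw frit:
  gibbsite: 1.854 pbw
  strontium carbonate: 17.29 pbw
  periclase: 9.344 pbw
  sand: 53.49 pbw
  Li2CO3: 35.93 pbw
  BaCO3: 12.65 pbw
Total batch = 130.6 pbw; LOI loss = 30.56 pbw

The intermediate values appear with 4-significant-digit rounding between the steps. The working math carries exact precision in all steps; every reported value includes exactly one rounding. All derived quantities (yield, six oxide percentages, glass mass, the totals, LOI) are computed using the weight values per 100.0 pbw of glass in full precision as set out in problem or answer.
The oxide mass targets at 100.0 pbw frit:
  MgO: 9.203% × 100.0 = 9.203 pbw
  Al2O3: 1.367% × 100.0 = 1.367 pbw
  SiO2: 53.22% × 100.0 = 53.22 pbw
  BaO: 9.777% × 100.0 = 9.777 pbw
  SrO: 12.10% × 100.0 = 12.10 pbw
  Li2O: 14.33% × 100.0 = 14.33 pbw
Verifying the oxide balance applying the batch weights above, versus the basis set out (sums match the target masses once rounding is allowed for):
  MgO: 9.344·0.9849 = 9.203 pbw (target 9.203 pbw)
  Al2O3: 1.854·0.6508 + 53.49·0.003000 = 1.367 pbw (target 1.367 pbw)
  SiO2: 53.49·0.9950 = 53.22 pbw (target 53.22 pbw)
  BaO: 12.65·0.7729 = 9.777 pbw (target 9.777 pbw)
  SrO: 17.29·0.6997 = 12.10 pbw (target 12.10 pbw)
  Li2O: 35.93·0.3988 = 14.33 pbw (target 14.33 pbw)
Glass mass check: batch Σ − ignition loss = 100.0 pbw (the Σ of target masses is 100.0 pbw; against the stated basis, 100.0 pbw — deltas are rounding alone).
Batch grand total — Σ batch = 130.6 pbw; LOI loss = Σ batch·LOI = 30.56 pbw; as yield: glass ÷ batch → 76.59%.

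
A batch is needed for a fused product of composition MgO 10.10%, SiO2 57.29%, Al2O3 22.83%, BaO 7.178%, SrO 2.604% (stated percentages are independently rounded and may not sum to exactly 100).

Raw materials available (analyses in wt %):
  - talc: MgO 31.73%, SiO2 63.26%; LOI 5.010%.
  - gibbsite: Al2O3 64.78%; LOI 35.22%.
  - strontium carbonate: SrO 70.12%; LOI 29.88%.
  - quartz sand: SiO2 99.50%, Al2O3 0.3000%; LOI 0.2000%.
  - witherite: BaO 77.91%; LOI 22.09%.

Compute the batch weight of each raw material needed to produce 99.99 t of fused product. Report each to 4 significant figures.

Rounding to four significant figures applies to every in-between result as printed. All internal work holds full precision at each step. Exactly one rounding lands on each reported figure; all derived quantities are re-derived in full float precision (totals, yield, the five compositions, net glass mass, ignition loss) from the weighed amounts for 99.99 t of glass as they appear in the problem or the answer.
The oxide mass targets at 99.99 t fused product:
  MgO: 10.10% × 99.99 = 10.10 t
  SiO2: 57.29% × 99.99 = 57.28 t
  Al2O3: 22.83% × 99.99 = 22.83 t
  BaO: 7.178% × 99.99 = 7.177 t
  SrO: 2.604% × 99.99 = 2.604 t
A balance pass over the oxides, working from each reported weight, for the quoted basis mass (delivered sums recover each target once rounding is allowed for):
  MgO: 31.83·0.3173 = 10.10 t (target 10.10 t)
  SiO2: 31.83·0.6326 + 37.34·0.9950 = 57.29 t (target 57.28 t)
  Al2O3: 35.07·0.6478 + 37.34·0.003000 = 22.83 t (target 22.83 t)
  BaO: 9.212·0.7791 = 7.177 t (target 7.177 t)
  SrO: 3.713·0.7012 = 2.604 t (target 2.604 t)
Glass mass check: whole batch net of LOI = 100.0 t (the Σ of target masses is 99.99 t; against the stated basis, 99.99 t — gaps are rounding artifacts).
Summing the batch: Σ batch = 117.2 t; ignition loss, Σ(batch × LOI) = 17.17 t; the yield ratio, glass ÷ batch: 85.35%.

Batch per 99.99 t fused product:
  talc: 31.83 t
  gibbsite: 35.07 t
  strontium carbonate: 3.713 t
  quartz sand: 37.34 t
  witherite: 9.212 t
Total batch = 117.2 t; LOI loss = 17.17 t; yield = 85.35%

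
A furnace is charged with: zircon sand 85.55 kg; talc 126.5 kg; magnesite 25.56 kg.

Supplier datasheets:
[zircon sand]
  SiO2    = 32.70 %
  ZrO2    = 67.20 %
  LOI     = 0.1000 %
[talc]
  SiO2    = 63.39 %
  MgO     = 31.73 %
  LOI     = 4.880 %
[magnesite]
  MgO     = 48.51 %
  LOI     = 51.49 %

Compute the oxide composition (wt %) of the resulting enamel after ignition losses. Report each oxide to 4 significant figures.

Full float precision is carried through every step — the intermediate values are shown, rounded to four significant figures, in the working. Each reported number is rounded a single time; all derived quantities are re-derived using the weight values at 218.2 kg of glass in full precision (the totals, ignition loss, yield, the three compositions, net glass mass) as written in the problem or answer text.
Oxide masses out of the charge:
  SiO2: 85.55·0.3270 + 126.5·0.6339 = 108.2 kg
  MgO: 126.5·0.3173 + 25.56·0.4851 = 52.54 kg
  ZrO2: 85.55·0.6720 = 57.49 kg
LOI: 85.55·0.001000 + 126.5·0.04880 + 25.56·0.5149 = 19.42 kg
Glass = total batch minus LOI = 237.6 − 19.42 = 218.2 kg (consistent with Σ oxide mass)
each oxide over glass, ×100, is wt %

Glass mass = 218.2 kg (batch 237.6 − LOI 19.42).
Composition: SiO2 49.57%, MgO 24.08%, ZrO2 26.35%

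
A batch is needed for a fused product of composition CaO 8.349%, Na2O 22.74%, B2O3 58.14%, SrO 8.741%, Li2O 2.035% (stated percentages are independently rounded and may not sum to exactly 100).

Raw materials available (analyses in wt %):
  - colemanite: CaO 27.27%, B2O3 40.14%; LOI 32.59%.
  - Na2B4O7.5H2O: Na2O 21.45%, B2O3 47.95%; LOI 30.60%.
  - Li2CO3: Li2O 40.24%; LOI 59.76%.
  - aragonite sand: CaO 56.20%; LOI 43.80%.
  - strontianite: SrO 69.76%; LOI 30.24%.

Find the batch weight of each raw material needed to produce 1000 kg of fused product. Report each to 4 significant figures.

Batch per 1000 kg fused product:
  colemanite: 182.0 kg
  Na2B4O7.5H2O: 1060 kg
  Li2CO3: 50.57 kg
  aragonite sand: 60.24 kg
  strontianite: 125.3 kg
Total batch = 1478 kg; LOI loss = 478.2 kg; yield = 67.65%

Every computation keeps full precision from first step to last — mid-chain values are displayed (rounded to four significant digits) within the worked lines. Every reported result is rounded exactly once. The derived quantities are re-derived at full precision (glass mass, yield, totals, five oxide percentages, LOI) using the weight values on 1000 kg of glass exactly as printed in the question or the answer.
Target oxide masses per 1000 kg fused product:
  CaO: 8.349% × 1000 = 83.49 kg
  Na2O: 22.74% × 1000 = 227.4 kg
  B2O3: 58.14% × 1000 = 581.4 kg
  SrO: 8.741% × 1000 = 87.41 kg
  Li2O: 2.035% × 1000 = 20.35 kg
Checking each oxide sum from the weights as reported, under the basis named above (sums match the target masses exact up to rounding of places):
  CaO: 182.0·0.2727 + 60.24·0.5620 = 83.49 kg (target 83.49 kg)
  Na2O: 1060·0.2145 = 227.4 kg (target 227.4 kg)
  B2O3: 182.0·0.4014 + 1060·0.4795 = 581.3 kg (target 581.4 kg)
  SrO: 125.3·0.6976 = 87.41 kg (target 87.41 kg)
  Li2O: 50.57·0.4024 = 20.35 kg (target 20.35 kg)
Glass-mass bookkeeping: the batch minus its LOI: 999.9 kg (summing oxide targets gives 1000 kg; basis as stated: 1000 kg — any gap is answer rounding).
Whole-batch sum: Σ batch = 1478 kg; loss to ignition Σ batch·LOI = 478.2 kg; yield = glass ÷ total batch = 67.65%.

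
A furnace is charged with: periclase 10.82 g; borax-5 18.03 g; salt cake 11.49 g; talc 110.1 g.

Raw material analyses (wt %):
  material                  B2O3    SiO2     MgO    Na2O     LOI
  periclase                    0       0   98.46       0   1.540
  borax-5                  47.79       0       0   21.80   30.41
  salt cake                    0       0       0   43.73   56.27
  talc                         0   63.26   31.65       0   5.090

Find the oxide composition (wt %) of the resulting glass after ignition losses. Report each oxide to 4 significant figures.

Mid-chain values are rounded to 4 significant figures when quoted; each numeric step maintains exact precision at every stage — each reported number undergoes a single rounding. The derived quantities, including the yield, the totals, LOI, the four compositions, net glass mass, are carried starting from the weights on 132.7 g of glass in full precision, as written in the problem or answer text.
Oxide masses out of the charge:
  B2O3: 18.03·0.4779 = 8.617 g
  SiO2: 110.1·0.6326 = 69.65 g
  MgO: 10.82·0.9846 + 110.1·0.3165 = 45.50 g
  Na2O: 18.03·0.2180 + 11.49·0.4373 = 8.955 g
LOI: 10.82·0.01540 + 18.03·0.3041 + 11.49·0.5627 + 110.1·0.05090 = 17.72 g
The glass mass, total less LOI, = 150.4 − 17.72 = 132.7 g (= the summed oxide contributions)
wt %: oxide over glass, times 100

Glass mass = 132.7 g (batch 150.4 − LOI 17.72).
Composition: B2O3 6.492%, SiO2 52.48%, MgO 34.28%, Na2O 6.747%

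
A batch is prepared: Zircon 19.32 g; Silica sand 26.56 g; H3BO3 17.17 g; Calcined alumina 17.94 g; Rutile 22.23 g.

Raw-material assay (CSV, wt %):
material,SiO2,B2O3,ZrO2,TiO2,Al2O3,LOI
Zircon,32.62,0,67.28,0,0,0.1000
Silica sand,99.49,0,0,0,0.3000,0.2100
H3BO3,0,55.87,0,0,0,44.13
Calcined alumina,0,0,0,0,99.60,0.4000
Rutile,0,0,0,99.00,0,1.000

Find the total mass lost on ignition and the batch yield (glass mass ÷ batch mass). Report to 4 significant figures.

LOI loss = 7.946 g; glass = 95.27 g; yield = 92.30%

Working values are shown (rounded to 4 significant digits) at each printed step. The whole derivation holds exact precision end to end — each reported number takes exactly one rounding; all derived quantities, including ignition loss, net glass mass, the totals, yield, the five compositions, are recomputed starting from the weights on 95.27 g of glass in full precision, as they appear in either problem or answer.
Per-material ignition loss:
  Zircon: 19.32 × 0.001000 = 0.01932 g
  Silica sand: 26.56 × 0.002100 = 0.05578 g
  H3BO3: 17.17 × 0.4413 = 7.577 g
  Calcined alumina: 17.94 × 0.004000 = 0.07176 g
  Rutile: 22.23 × 0.01000 = 0.2223 g
Total LOI = 7.946 g
Glass = batch − LOI = 103.2 − 7.946 = 95.27 g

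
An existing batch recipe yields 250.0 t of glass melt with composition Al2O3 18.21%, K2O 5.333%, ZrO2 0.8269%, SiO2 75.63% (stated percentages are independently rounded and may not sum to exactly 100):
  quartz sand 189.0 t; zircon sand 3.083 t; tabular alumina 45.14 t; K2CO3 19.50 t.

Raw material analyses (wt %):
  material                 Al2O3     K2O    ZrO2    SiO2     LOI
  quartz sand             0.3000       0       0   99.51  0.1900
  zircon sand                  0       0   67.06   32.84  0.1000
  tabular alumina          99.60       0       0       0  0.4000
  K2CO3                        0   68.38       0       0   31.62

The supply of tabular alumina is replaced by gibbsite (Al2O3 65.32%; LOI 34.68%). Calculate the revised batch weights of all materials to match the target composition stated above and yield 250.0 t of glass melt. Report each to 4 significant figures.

Revised batch per 250.0 t glass melt:
  quartz sand: 189.0 t
  zircon sand: 3.083 t
  gibbsite: 68.83 t
  K2CO3: 19.50 t
Total batch = 280.4 t; LOI loss = 30.40 t

The working math holds full float precision from first step to last — the intermediate values appear, rounded to four significant figures, between the steps — each reported figure includes exactly one rounding. All derived quantities (totals, net glass mass, the yield, the four compositions, LOI) are computed at full float precision from the batch weights at 250.0 t of glass, exactly as shown in either problem or answer.
Target masses of each oxide per 250.0 t glass melt:
  Al2O3: 18.21% × 250.0 = 45.52 t
  K2O: 5.333% × 250.0 = 13.33 t
  ZrO2: 0.8269% × 250.0 = 2.067 t
  SiO2: 75.63% × 250.0 = 189.1 t
Verifying the oxide balance applying the batch weights above, relative to the basis at hand (target by target, the sums agree inside rounding margins):
  Al2O3: 189.0·0.003000 + 68.83·0.6532 = 45.53 t (target 45.52 t)
  K2O: 19.50·0.6838 = 13.33 t (target 13.33 t)
  ZrO2: 3.083·0.6706 = 2.067 t (target 2.067 t)
  SiO2: 189.0·0.9951 + 3.083·0.3284 = 189.1 t (target 189.1 t)
Glass-mass bookkeeping: total batch − LOI = 250.0 t (targets for the oxides total 250.0 t; against the stated basis, 250.0 t — gaps are rounding artifacts).
Batch total: Σ batch = 280.4 t; LOI loss = Σ batch·LOI = 30.40 t; yield, glass over the total, = 89.16%.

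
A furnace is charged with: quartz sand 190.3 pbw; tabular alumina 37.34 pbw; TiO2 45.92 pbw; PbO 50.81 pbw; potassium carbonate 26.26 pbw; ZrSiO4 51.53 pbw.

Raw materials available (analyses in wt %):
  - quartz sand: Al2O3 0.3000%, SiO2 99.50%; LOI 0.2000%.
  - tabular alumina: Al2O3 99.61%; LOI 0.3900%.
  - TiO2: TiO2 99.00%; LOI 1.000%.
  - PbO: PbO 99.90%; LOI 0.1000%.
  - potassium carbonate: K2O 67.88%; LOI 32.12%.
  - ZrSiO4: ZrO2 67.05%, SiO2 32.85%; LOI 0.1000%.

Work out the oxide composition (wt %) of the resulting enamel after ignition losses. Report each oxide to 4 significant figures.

Values along the way are displayed (rounded to 4 significant figures) when written out — the working math maintains full float precision throughout — a single rounding produces each reported figure; all derived quantities (six oxide percentages, LOI, glass mass, the totals, the yield) are re-derived in full float precision using the weight values per 392.6 pbw of glass, as quoted within question or answer.
Oxide masses out of the charge:
  ZrO2: 51.53·0.6705 = 34.55 pbw
  K2O: 26.26·0.6788 = 17.83 pbw
  Al2O3: 190.3·0.003000 + 37.34·0.9961 = 37.77 pbw
  PbO: 50.81·0.9990 = 50.76 pbw
  TiO2: 45.92·0.9900 = 45.46 pbw
  SiO2: 190.3·0.9950 + 51.53·0.3285 = 206.3 pbw
LOI: 190.3·0.002000 + 37.34·0.003900 + 45.92·0.01000 + 50.81·0.001000 + 26.26·0.3212 + 51.53·0.001000 = 9.522 pbw
batch − LOI leaves glass = 402.2 − 9.522 = 392.6 pbw (matching Σ of the oxides)
percent by weight: oxide/glass ×100

Glass mass = 392.6 pbw (batch 402.2 − LOI 9.522).
Composition: ZrO2 8.800%, K2O 4.540%, Al2O3 9.618%, PbO 12.93%, TiO2 11.58%, SiO2 52.54%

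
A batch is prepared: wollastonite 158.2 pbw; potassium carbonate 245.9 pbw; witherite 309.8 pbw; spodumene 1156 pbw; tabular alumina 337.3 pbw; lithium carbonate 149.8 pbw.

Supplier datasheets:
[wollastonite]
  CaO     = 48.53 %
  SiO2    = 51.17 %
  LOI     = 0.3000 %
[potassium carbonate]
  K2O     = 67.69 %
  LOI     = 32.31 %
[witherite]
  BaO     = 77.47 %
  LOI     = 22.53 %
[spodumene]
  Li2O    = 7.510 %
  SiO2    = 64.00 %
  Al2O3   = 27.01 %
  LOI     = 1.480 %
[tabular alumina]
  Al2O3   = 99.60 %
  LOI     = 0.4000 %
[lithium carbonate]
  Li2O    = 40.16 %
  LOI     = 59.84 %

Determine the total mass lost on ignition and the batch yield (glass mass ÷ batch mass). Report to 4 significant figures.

All internal work holds full float precision at each step; mid-chain values are displayed rounded off to 4 significant figures in the working; each reported value carries a single rounding — all derived quantities (the yield, six oxide percentages, glass mass, totals, ignition loss) are computed at full precision starting from the weights on 2099 pbw of glass precisely as stated by problem or answer.
Per-material ignition loss:
  wollastonite: 158.2 × 0.003000 = 0.4746 pbw
  potassium carbonate: 245.9 × 0.3231 = 79.45 pbw
  witherite: 309.8 × 0.2253 = 69.80 pbw
  spodumene: 1156 × 0.01480 = 17.11 pbw
  tabular alumina: 337.3 × 0.004000 = 1.349 pbw
  lithium carbonate: 149.8 × 0.5984 = 89.64 pbw
Total LOI = 257.8 pbw
Glass = batch − LOI = 2357 − 257.8 = 2099 pbw

LOI loss = 257.8 pbw; glass = 2099 pbw; yield = 89.06%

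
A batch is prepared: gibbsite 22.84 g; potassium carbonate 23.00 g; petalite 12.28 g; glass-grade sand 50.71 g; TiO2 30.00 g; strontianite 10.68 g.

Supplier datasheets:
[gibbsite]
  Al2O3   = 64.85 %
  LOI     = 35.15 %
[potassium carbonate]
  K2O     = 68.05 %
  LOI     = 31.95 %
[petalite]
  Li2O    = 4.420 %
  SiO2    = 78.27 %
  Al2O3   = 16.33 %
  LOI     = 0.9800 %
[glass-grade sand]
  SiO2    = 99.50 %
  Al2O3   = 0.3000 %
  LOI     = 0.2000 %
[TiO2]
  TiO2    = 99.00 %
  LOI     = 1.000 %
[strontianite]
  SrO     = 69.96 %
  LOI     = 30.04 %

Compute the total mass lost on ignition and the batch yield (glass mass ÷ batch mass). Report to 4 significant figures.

Working values appear, rounded to four significant digits, alongside each step. All internal work keeps full float precision at each step. Exactly one rounding is applied to every reported value. The derived quantities (glass mass, the six compositions, LOI, yield, totals) are re-derived in full precision from the batch weights on 130.4 g of glass, exactly as shown in question or answer.
Material-by-material LOI:
  gibbsite: 22.84 × 0.3515 = 8.028 g
  potassium carbonate: 23.00 × 0.3195 = 7.349 g
  petalite: 12.28 × 0.009800 = 0.1203 g
  glass-grade sand: 50.71 × 0.002000 = 0.1014 g
  TiO2: 30.00 × 0.01000 = 0.3000 g
  strontianite: 10.68 × 0.3004 = 3.208 g
Total LOI = 19.11 g
Glass = batch − LOI = 149.5 − 19.11 = 130.4 g

LOI loss = 19.11 g; glass = 130.4 g; yield = 87.22%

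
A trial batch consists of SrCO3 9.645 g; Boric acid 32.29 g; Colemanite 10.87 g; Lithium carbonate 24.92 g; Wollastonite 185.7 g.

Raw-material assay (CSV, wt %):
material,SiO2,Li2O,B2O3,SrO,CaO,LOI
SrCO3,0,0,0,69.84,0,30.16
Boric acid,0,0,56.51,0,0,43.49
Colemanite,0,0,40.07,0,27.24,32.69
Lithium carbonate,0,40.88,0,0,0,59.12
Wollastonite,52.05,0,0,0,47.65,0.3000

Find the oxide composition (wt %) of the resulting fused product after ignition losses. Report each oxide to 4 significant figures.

Glass mass = 227.6 g (batch 263.4 − LOI 35.80).
Composition: SiO2 42.46%, Li2O 4.475%, B2O3 9.930%, SrO 2.959%, CaO 40.17%

Every computation maintains full precision at every stage — mid-chain values are displayed with 4-significant-figure rounding across the worked steps. Each reported figure receives exactly one rounding; all derived quantities (five oxide percentages, LOI, yield, net glass mass, totals) are recomputed at full precision starting from the weights per 227.6 g of glass precisely as stated by question or answer.
Oxide masses out of the charge:
  SiO2: 185.7·0.5205 = 96.66 g
  Li2O: 24.92·0.4088 = 10.19 g
  B2O3: 32.29·0.5651 + 10.87·0.4007 = 22.60 g
  SrO: 9.645·0.6984 = 6.736 g
  CaO: 10.87·0.2724 + 185.7·0.4765 = 91.45 g
LOI: 9.645·0.3016 + 32.29·0.4349 + 10.87·0.3269 + 24.92·0.5912 + 185.7·0.003000 = 35.80 g
batch − LOI leaves glass = 263.4 − 35.80 = 227.6 g (the oxide masses sum to this)
wt % = 100 × oxide mass / glass mass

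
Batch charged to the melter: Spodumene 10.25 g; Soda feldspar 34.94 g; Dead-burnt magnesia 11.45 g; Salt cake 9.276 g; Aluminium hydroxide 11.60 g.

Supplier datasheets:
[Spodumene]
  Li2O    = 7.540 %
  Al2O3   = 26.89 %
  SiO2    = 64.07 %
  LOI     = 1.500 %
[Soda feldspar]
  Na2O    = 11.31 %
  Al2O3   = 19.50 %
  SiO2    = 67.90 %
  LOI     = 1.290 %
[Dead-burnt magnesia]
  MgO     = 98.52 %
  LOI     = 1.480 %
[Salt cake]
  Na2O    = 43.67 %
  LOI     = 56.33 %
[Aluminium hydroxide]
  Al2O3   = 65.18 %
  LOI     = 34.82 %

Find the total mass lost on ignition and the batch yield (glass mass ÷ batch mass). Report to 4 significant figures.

LOI loss = 10.04 g; glass = 67.48 g; yield = 87.05%

Rounding to 4 significant figures applies to every in-between result as displayed — each numeric step carries full float precision at every stage. Every reported figure is rounded once only; all derived quantities (the totals, net glass mass, the five compositions, yield, LOI) are recomputed in full float precision from the weighed amounts per 67.48 g of glass precisely as stated by question or answer.
Ignition loss by material:
  Spodumene: 10.25 × 0.01500 = 0.1537 g
  Soda feldspar: 34.94 × 0.01290 = 0.4507 g
  Dead-burnt magnesia: 11.45 × 0.01480 = 0.1695 g
  Salt cake: 9.276 × 0.5633 = 5.225 g
  Aluminium hydroxide: 11.60 × 0.3482 = 4.039 g
Total LOI = 10.04 g
Glass = batch − LOI = 77.52 − 10.04 = 67.48 g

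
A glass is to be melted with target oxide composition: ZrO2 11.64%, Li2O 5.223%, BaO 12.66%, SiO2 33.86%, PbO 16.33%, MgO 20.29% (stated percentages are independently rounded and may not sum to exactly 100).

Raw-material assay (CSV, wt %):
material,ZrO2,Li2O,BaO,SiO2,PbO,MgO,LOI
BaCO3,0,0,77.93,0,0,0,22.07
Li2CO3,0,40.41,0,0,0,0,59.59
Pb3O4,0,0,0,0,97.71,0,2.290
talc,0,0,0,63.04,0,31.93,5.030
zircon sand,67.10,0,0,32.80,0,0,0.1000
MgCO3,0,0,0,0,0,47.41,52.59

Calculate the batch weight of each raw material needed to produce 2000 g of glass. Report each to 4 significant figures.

Batch per 2000 g glass:
  BaCO3: 324.9 g
  Li2CO3: 258.5 g
  Pb3O4: 334.3 g
  talc: 893.7 g
  zircon sand: 346.9 g
  MgCO3: 254.0 g
Total batch = 2412 g; LOI loss = 412.3 g; yield = 82.91%

Mid-chain values are printed rounded to 4 significant digits on the page — the whole derivation keeps full float precision from start to finish — a single rounding completes each reported number; all derived quantities are computed starting from the weights on 2000 g of glass in exact precision (glass mass, the six compositions, ignition loss, totals, yield) exactly as shown in the question or the answer.
Oxide mass targets, per 2000 g glass:
  ZrO2: 11.64% × 2000 = 232.8 g
  Li2O: 5.223% × 2000 = 104.5 g
  BaO: 12.66% × 2000 = 253.2 g
  SiO2: 33.86% × 2000 = 677.2 g
  PbO: 16.33% × 2000 = 326.6 g
  MgO: 20.29% × 2000 = 405.8 g
Per-oxide balance check per the reported batch figures, under the basis named above (every target is met by its sum within answer rounding):
  ZrO2: 346.9·0.6710 = 232.8 g (target 232.8 g)
  Li2O: 258.5·0.4041 = 104.5 g (target 104.5 g)
  BaO: 324.9·0.7793 = 253.2 g (target 253.2 g)
  SiO2: 893.7·0.6304 + 346.9·0.3280 = 677.2 g (target 677.2 g)
  PbO: 334.3·0.9771 = 326.6 g (target 326.6 g)
  MgO: 893.7·0.3193 + 254.0·0.4741 = 405.8 g (target 405.8 g)
Glass-mass sanity pass: net batch after ignition = 2000 g (oxide target masses add up to 2000 g; stated basis 2000 g — a pure rounding effect).
Batch total: Σ batch = 2412 g; LOI loss = Σ batch·LOI = 412.3 g; as yield: glass ÷ batch → 82.91%.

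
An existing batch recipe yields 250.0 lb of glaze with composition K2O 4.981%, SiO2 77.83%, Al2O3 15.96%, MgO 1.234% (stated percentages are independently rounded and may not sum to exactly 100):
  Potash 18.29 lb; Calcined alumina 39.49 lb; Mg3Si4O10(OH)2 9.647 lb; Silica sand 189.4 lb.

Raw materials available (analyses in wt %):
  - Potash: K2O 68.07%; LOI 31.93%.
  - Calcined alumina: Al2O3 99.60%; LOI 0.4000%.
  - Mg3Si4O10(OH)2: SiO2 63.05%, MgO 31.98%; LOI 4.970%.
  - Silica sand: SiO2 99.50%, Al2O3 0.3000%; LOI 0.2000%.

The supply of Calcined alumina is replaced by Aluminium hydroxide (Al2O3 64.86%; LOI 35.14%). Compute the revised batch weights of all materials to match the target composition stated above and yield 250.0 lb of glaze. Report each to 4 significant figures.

All internal work keeps full float precision in every operation; mid-chain values are printed with 4-significant-digit rounding alongside each step — exactly one rounding lands on each reported number; all derived quantities are recomputed at full float precision (the four compositions, yield, glass mass, the totals, LOI) from the batch weights at 250.0 lb of glass, as quoted within the question or the answer.
Per-oxide target masses for 250.0 lb glaze:
  K2O: 4.981% × 250.0 = 12.45 lb
  SiO2: 77.83% × 250.0 = 194.6 lb
  Al2O3: 15.96% × 250.0 = 39.90 lb
  MgO: 1.234% × 250.0 = 3.085 lb
Per-oxide balance check working from each reported weight, on the stated basis (sums match the target masses within answer rounding):
  K2O: 18.29·0.6807 = 12.45 lb (target 12.45 lb)
  SiO2: 9.647·0.6305 + 189.4·0.9950 = 194.5 lb (target 194.6 lb)
  Al2O3: 60.64·0.6486 + 189.4·0.003000 = 39.90 lb (target 39.90 lb)
  MgO: 9.647·0.3198 = 3.085 lb (target 3.085 lb)
Glass-mass bookkeeping: batch total minus LOI = 250.0 lb (the Σ of target masses is 250.0 lb; stated basis 250.0 lb — rounding explains the deltas).
Total batch = Σ batch = 278.0 lb; LOI loss = Σ batch·LOI = 28.01 lb; as yield: glass ÷ batch → 89.92%.

Revised batch per 250.0 lb glaze:
  Potash: 18.29 lb
  Aluminium hydroxide: 60.64 lb
  Mg3Si4O10(OH)2: 9.647 lb
  Silica sand: 189.4 lb
Total batch = 278.0 lb; LOI loss = 28.01 lb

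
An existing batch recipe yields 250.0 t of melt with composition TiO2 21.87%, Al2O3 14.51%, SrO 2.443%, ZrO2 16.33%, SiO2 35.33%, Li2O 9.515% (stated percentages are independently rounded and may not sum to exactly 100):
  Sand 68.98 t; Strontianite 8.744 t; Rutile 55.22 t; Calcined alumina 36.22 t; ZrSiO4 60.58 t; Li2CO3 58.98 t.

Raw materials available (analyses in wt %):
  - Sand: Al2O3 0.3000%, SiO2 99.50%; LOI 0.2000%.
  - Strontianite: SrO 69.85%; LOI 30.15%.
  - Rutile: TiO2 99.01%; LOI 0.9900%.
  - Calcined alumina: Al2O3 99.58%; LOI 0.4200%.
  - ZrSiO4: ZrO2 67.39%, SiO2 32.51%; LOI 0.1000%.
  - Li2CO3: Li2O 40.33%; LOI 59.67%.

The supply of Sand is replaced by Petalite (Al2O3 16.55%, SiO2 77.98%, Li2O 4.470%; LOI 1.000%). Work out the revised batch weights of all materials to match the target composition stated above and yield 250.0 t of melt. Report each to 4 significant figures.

Revised batch per 250.0 t melt:
  Petalite: 88.01 t
  Strontianite: 8.744 t
  Rutile: 55.22 t
  Calcined alumina: 21.80 t
  ZrSiO4: 60.58 t
  Li2CO3: 49.23 t
Total batch = 283.6 t; LOI loss = 33.59 t

The whole derivation holds exact precision at all times. Rounding to 4 significant figures governs every in-between result as displayed; a single rounding finalizes every reported figure; derived quantities, including ignition loss, yield, the totals, six oxide percentages, glass mass, are carried from the batch weights on 250.0 t of glass at exact precision as quoted within question or answer.
Target masses of each oxide per 250.0 t melt:
  TiO2: 21.87% × 250.0 = 54.68 t
  Al2O3: 14.51% × 250.0 = 36.28 t
  SrO: 2.443% × 250.0 = 6.108 t
  ZrO2: 16.33% × 250.0 = 40.82 t
  SiO2: 35.33% × 250.0 = 88.32 t
  Li2O: 9.515% × 250.0 = 23.79 t
A balance pass over the oxides, on the weights just shown, under the basis named above (sums match the target masses within answer rounding):
  TiO2: 55.22·0.9901 = 54.67 t (target 54.68 t)
  Al2O3: 88.01·0.1655 + 21.80·0.9958 = 36.27 t (target 36.28 t)
  SrO: 8.744·0.6985 = 6.108 t (target 6.108 t)
  ZrO2: 60.58·0.6739 = 40.82 t (target 40.82 t)
  SiO2: 88.01·0.7798 + 60.58·0.3251 = 88.32 t (target 88.32 t)
  Li2O: 88.01·0.04470 + 49.23·0.4033 = 23.79 t (target 23.79 t)
Mass balance on the glass: total charge less LOI = 250.0 t (the targets, summed, come to 250.0 t; versus the stated basis of 250.0 t — deltas are rounding alone).
Adding the batch up: Σ batch = 283.6 t; the LOI term Σ batch·LOI equals 33.59 t; yield: glass divided by total = 88.15%.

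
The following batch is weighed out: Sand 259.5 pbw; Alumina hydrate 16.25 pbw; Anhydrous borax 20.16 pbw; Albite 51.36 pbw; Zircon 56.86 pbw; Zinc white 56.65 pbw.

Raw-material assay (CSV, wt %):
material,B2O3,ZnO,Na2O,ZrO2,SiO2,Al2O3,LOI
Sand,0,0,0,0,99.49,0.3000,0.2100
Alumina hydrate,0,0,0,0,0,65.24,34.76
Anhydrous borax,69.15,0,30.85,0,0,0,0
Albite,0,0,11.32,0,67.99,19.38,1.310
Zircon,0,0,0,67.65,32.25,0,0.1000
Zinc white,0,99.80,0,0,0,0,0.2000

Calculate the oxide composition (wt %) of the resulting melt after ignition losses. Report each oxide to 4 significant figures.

Glass mass = 453.7 pbw (batch 460.8 − LOI 7.036).
Composition: B2O3 3.072%, ZnO 12.46%, Na2O 2.652%, ZrO2 8.477%, SiO2 68.64%, Al2O3 4.702%

All arithmetic carries full precision end to end; values along the way are shown rounded to 4 significant digits between the steps. Every reported value is rounded just once; all derived quantities, including the six compositions, glass mass, the totals, ignition loss, yield, are carried from the weighed amounts per 453.7 pbw of glass at full precision as given in the problem or answer text.
Oxide masses out of the charge:
  B2O3: 20.16·0.6915 = 13.94 pbw
  ZnO: 56.65·0.9980 = 56.54 pbw
  Na2O: 20.16·0.3085 + 51.36·0.1132 = 12.03 pbw
  ZrO2: 56.86·0.6765 = 38.47 pbw
  SiO2: 259.5·0.9949 + 51.36·0.6799 + 56.86·0.3225 = 311.4 pbw
  Al2O3: 259.5·0.003000 + 16.25·0.6524 + 51.36·0.1938 = 21.33 pbw
LOI: 259.5·0.002100 + 16.25·0.3476 + 51.36·0.01310 + 56.86·0.001000 + 56.65·0.002000 = 7.036 pbw
The glass mass, total less LOI, = 460.8 − 7.036 = 453.7 pbw (the oxide masses sum to this)
each wt % is 100 × oxide ÷ glass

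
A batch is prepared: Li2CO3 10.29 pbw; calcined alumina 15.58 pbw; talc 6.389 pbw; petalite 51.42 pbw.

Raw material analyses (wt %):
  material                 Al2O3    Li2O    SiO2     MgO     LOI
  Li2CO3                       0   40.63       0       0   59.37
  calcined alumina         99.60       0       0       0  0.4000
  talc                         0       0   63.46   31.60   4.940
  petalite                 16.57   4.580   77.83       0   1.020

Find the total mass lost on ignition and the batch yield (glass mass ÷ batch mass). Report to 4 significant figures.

Mid-chain values appear with 4-significant-digit rounding in the printout — the whole derivation keeps exact precision from start to finish — every reported result receives exactly one rounding. All derived quantities are rebuilt from the weighed amounts per 76.67 pbw of glass at full precision (net glass mass, the totals, LOI, the four compositions, yield) precisely as stated by the question or the answer.
Ignition loss by material:
  Li2CO3: 10.29 × 0.5937 = 6.109 pbw
  calcined alumina: 15.58 × 0.004000 = 0.06232 pbw
  talc: 6.389 × 0.04940 = 0.3156 pbw
  petalite: 51.42 × 0.01020 = 0.5245 pbw
Total LOI = 7.012 pbw
Glass = batch − LOI = 83.68 − 7.012 = 76.67 pbw

LOI loss = 7.012 pbw; glass = 76.67 pbw; yield = 91.62%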